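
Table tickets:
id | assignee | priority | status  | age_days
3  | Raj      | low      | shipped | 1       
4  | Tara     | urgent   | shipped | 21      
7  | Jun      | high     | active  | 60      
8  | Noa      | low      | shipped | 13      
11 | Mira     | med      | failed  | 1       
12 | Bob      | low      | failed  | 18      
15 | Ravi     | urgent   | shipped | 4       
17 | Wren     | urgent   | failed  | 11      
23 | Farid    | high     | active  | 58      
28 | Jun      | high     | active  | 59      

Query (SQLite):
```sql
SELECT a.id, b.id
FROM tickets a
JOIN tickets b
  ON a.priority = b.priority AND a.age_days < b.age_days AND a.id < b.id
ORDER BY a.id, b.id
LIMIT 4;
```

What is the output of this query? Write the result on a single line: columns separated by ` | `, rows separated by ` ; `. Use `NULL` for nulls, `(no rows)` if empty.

3 | 8 ; 3 | 12 ; 8 | 12 ; 15 | 17

Pairs (a,b) with same priority, a.age_days < b.age_days, a.id < b.id.
priority groups: high:{7,23,28} low:{3,8,12} med:{11} urgent:{4,15,17}
Ordered by (a.id, b.id); first 4.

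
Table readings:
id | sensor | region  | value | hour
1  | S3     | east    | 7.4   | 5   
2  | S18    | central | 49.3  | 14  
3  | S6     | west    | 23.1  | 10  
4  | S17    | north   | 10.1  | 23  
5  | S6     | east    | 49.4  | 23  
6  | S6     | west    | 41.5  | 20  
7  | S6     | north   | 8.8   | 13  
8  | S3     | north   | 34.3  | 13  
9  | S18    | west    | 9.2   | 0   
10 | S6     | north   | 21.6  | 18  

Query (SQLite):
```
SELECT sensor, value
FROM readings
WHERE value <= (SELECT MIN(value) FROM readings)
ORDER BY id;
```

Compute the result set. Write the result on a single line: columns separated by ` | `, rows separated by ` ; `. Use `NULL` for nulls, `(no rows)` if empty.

S3 | 7.4

Scalar subquery: MIN(value) over all readings rows = 7.4.
Keep rows where value <= that value.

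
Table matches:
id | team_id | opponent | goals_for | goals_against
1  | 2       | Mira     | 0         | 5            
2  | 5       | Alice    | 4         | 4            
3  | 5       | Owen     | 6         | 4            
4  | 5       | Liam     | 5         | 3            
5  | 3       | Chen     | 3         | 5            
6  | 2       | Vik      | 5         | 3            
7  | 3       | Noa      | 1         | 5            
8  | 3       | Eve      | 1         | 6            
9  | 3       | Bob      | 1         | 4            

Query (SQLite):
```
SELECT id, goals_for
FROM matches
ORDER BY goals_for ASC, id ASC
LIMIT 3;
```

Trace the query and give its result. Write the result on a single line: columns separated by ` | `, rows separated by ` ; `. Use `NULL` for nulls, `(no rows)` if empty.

1 | 0 ; 7 | 1 ; 8 | 1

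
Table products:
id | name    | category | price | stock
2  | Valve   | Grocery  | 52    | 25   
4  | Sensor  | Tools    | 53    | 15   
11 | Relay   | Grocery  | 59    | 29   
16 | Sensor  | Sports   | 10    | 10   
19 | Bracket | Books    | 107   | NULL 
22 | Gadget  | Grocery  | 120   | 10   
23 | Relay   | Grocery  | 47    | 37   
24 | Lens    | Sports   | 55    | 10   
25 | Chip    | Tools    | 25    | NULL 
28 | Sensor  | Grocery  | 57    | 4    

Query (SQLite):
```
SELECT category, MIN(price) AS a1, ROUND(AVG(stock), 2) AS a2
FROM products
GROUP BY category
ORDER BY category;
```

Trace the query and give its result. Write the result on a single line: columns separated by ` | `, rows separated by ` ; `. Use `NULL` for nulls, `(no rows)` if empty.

Books | 107 | NULL ; Grocery | 47 | 21 ; Sports | 10 | 10 ; Tools | 25 | 15

Group products by category.
Per group compute: MIN(price), ROUND(AVG(stock), 2).
  Books: ids {19} → MIN(price)=107, ROUND(AVG(stock), 2)=NULL
  Grocery: ids {2, 11, 22, 23, 28} → MIN(price)=47, ROUND(AVG(stock), 2)=21
  Sports: ids {16, 24} → MIN(price)=10, ROUND(AVG(stock), 2)=10
  Tools: ids {4, 25} → MIN(price)=25, ROUND(AVG(stock), 2)=15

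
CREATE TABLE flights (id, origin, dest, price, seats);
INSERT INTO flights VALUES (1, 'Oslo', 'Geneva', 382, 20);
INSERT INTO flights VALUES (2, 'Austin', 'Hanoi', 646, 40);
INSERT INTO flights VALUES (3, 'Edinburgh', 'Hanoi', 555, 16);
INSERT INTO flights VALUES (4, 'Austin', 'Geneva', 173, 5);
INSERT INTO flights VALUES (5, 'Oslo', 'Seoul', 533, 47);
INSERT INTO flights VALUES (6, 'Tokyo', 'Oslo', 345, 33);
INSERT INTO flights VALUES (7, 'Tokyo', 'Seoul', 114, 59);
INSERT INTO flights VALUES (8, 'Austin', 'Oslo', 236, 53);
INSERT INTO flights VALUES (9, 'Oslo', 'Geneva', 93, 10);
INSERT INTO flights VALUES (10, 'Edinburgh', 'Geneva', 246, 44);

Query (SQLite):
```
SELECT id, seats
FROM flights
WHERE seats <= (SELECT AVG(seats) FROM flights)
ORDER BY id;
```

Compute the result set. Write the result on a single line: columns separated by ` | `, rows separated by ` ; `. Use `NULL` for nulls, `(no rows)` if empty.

Scalar subquery: AVG(seats) over all flights rows = 32.7.
Keep rows where seats <= that value.

1 | 20 ; 3 | 16 ; 4 | 5 ; 9 | 10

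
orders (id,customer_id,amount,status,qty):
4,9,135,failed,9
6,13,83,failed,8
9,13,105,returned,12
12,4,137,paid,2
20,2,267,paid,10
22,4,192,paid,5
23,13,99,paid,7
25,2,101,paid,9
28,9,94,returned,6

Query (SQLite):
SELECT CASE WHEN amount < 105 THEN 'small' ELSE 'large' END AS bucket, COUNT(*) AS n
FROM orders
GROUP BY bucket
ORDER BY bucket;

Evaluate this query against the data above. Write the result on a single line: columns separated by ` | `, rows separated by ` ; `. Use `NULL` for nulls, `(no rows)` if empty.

large | 5 ; small | 4

Bucket rows by amount < 105 → 'small' else 'large'; count each bucket.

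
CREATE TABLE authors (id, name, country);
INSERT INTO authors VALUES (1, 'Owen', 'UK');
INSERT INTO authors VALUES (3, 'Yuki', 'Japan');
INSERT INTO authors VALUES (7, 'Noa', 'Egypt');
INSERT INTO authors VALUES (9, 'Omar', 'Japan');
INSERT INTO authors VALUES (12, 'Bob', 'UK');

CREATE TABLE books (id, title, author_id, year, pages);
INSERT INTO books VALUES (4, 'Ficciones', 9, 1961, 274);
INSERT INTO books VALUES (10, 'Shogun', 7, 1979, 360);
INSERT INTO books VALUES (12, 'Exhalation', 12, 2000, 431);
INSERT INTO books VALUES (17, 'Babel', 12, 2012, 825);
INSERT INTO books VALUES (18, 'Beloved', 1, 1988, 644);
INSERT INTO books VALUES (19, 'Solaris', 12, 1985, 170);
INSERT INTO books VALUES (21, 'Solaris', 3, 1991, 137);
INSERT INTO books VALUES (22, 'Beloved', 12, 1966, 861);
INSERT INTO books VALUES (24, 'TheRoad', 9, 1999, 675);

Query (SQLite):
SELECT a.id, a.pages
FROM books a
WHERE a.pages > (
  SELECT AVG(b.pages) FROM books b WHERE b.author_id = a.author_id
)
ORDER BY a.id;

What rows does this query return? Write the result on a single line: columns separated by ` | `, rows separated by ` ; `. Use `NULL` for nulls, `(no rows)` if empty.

For each books row a, compute AVG(pages) over rows sharing a.author_id.
Keep row a if a.pages > that per-group AVG.
  author_id=1: AVG(pages) = 644.0
  author_id=3: AVG(pages) = 137.0
  author_id=7: AVG(pages) = 360.0
  author_id=9: AVG(pages) = 474.5
  author_id=12: AVG(pages) = 571.75

17 | 825 ; 22 | 861 ; 24 | 675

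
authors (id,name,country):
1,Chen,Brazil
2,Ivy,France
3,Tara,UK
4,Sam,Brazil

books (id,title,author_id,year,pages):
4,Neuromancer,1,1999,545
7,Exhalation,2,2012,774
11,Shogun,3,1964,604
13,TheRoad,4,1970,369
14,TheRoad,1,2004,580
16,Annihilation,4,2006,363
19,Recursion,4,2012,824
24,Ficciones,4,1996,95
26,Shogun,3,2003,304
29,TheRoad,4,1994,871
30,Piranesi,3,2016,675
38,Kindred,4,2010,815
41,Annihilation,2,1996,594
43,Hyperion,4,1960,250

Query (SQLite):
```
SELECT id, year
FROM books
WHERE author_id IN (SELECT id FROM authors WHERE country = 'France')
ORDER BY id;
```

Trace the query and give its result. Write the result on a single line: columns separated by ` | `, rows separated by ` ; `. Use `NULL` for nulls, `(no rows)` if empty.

7 | 2012 ; 41 | 1996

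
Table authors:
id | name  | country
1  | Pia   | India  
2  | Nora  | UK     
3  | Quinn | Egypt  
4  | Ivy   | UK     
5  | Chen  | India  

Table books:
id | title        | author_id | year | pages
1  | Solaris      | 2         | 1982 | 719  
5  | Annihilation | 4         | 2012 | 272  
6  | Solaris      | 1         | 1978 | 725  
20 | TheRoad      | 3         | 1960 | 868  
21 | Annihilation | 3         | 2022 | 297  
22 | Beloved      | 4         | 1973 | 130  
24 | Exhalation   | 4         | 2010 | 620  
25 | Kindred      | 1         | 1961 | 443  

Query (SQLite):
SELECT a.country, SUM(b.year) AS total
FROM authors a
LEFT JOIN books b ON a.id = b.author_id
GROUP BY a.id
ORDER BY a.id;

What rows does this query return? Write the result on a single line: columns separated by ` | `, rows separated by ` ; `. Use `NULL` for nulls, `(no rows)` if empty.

India | 3939 ; UK | 1982 ; Egypt | 3982 ; UK | 5995 ; India | NULL

LEFT JOIN keeps every authors row; unmatched ones get NULL for books columns.
Group by authors.id and compute SUM(b.year). SUM over an all-NULL group is NULL.
  1: ids {6, 25} → SUM(b.year)=3939
  2: ids {1} → SUM(b.year)=1982
  3: ids {20, 21} → SUM(b.year)=3982
  4: ids {5, 22, 24} → SUM(b.year)=5995
  5: ids {—} → SUM(b.year)=NULL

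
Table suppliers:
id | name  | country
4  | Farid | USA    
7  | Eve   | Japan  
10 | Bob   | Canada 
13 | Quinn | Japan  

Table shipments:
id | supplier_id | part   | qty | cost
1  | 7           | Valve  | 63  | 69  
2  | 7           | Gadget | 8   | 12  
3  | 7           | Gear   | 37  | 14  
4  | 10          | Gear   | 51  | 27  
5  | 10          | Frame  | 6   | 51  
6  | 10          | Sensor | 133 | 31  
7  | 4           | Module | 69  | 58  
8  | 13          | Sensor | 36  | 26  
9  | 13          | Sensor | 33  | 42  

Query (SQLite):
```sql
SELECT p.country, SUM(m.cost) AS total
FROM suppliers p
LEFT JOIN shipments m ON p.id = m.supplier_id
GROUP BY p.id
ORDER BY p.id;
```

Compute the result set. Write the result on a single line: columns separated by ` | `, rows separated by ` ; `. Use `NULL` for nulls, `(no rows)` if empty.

USA | 58 ; Japan | 95 ; Canada | 109 ; Japan | 68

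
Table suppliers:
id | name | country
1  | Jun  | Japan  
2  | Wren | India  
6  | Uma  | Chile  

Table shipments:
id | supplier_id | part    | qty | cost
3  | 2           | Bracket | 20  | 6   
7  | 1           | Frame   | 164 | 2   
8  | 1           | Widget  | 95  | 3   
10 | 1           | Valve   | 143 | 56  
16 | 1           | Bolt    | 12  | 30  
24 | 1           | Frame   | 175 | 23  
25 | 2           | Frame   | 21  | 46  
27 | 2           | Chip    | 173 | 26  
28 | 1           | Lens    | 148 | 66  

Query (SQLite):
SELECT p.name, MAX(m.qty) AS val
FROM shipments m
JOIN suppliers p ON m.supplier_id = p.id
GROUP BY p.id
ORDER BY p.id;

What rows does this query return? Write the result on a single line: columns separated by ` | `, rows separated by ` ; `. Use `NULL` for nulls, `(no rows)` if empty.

Jun | 175 ; Wren | 173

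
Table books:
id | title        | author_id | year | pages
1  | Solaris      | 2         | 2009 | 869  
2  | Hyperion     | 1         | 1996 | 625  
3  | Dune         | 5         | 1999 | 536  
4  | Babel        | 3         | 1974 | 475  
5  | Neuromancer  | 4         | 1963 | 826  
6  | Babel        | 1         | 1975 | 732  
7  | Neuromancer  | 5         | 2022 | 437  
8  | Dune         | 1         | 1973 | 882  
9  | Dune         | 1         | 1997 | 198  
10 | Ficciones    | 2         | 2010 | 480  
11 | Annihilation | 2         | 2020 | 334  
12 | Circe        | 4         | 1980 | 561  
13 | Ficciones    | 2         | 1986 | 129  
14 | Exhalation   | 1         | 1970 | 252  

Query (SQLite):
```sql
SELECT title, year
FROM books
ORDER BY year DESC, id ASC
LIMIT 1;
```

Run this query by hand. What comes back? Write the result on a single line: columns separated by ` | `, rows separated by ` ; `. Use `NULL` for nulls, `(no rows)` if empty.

Neuromancer | 2022

Sort by year desc, tiebreak id asc: (2022, id=7), (2020, id=11), (2010, id=10), (2009, id=1) …. Take first 1.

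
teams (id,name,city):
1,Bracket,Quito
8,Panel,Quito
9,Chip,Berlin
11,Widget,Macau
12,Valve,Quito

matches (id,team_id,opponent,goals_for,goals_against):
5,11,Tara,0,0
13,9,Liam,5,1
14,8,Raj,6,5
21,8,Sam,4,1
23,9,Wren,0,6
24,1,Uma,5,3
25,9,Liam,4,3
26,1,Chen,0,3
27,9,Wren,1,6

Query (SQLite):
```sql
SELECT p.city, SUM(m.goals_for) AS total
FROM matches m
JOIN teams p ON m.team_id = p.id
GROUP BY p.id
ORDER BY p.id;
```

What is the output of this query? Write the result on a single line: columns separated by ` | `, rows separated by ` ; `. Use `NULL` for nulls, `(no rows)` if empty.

Quito | 5 ; Quito | 10 ; Berlin | 10 ; Macau | 0

Join each matches row to its teams via team_id.
Group joined rows by teams.id; compute SUM(m.goals_for) per group.
  1: ids {24, 26} → SUM(m.goals_for)=5
  8: ids {14, 21} → SUM(m.goals_for)=10
  9: ids {13, 23, 25, 27} → SUM(m.goals_for)=10
  11: ids {5} → SUM(m.goals_for)=0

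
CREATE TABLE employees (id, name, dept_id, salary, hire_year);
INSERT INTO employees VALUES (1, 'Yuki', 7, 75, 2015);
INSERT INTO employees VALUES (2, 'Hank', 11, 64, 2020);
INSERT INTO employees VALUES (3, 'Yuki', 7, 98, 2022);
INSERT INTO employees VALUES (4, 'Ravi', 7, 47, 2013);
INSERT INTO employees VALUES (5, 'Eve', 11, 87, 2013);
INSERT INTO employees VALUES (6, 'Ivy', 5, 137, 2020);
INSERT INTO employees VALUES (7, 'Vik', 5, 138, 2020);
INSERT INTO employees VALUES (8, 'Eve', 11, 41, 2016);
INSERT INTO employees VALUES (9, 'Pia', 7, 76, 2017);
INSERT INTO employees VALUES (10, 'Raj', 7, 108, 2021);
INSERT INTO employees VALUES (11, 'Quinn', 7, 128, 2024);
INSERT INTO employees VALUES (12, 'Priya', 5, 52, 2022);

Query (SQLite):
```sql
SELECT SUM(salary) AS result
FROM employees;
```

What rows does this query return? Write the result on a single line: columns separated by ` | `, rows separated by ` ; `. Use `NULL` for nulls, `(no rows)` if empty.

1051

All salary values: [75, 64, 98, 47, 87, 137, 138, 41, 76, 108, 128, 52].
SUM of non-NULL values = 1051.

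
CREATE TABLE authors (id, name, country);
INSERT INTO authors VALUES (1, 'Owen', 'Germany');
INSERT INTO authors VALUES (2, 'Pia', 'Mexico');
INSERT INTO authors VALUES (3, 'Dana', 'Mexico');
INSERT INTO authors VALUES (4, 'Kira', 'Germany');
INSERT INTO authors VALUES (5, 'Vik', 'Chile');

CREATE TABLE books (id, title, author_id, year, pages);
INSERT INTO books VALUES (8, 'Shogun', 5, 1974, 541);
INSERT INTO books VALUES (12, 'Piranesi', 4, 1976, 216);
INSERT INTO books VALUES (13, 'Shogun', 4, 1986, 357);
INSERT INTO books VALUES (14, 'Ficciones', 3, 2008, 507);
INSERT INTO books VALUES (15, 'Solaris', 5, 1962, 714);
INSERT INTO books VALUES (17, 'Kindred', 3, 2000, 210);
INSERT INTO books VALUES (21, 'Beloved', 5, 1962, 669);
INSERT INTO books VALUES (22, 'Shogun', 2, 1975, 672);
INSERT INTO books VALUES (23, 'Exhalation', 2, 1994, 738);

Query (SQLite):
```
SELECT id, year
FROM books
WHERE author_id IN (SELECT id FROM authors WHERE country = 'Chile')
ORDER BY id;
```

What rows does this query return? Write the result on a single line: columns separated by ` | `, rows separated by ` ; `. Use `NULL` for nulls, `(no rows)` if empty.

Inner query: authors.id where country = 'Chile'.
Outer: keep books rows whose author_id is in that set.
Inner query → {5}

8 | 1974 ; 15 | 1962 ; 21 | 1962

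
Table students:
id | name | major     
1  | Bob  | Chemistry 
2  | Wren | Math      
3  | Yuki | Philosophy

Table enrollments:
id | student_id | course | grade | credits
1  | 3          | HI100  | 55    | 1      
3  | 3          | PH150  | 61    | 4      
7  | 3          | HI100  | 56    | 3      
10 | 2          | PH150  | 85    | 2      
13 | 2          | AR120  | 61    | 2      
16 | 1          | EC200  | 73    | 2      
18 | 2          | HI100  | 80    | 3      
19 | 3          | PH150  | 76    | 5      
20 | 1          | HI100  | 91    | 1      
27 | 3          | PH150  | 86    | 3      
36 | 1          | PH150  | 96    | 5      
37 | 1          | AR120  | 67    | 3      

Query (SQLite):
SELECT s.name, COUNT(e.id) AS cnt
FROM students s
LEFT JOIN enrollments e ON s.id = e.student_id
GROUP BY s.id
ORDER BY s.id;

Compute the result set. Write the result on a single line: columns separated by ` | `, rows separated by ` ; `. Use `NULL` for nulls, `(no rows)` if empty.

Bob | 4 ; Wren | 3 ; Yuki | 5

LEFT JOIN keeps every students row; unmatched ones get NULL for enrollments columns.
Group by students.id and compute COUNT(e.id). COUNT(col) of an all-NULL group is 0.
  1: ids {16, 20, 36, 37} → COUNT(e.id)=4
  2: ids {10, 13, 18} → COUNT(e.id)=3
  3: ids {1, 3, 7, 19, 27} → COUNT(e.id)=5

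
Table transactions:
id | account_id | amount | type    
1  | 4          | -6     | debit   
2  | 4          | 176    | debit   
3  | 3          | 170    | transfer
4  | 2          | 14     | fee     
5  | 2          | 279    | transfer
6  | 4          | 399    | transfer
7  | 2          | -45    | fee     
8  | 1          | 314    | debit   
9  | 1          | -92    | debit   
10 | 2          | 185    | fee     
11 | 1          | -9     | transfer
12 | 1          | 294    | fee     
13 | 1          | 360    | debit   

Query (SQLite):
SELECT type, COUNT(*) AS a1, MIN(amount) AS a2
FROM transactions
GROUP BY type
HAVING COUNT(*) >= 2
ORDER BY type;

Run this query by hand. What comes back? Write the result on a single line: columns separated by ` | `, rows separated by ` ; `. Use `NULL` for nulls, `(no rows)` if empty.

Group transactions by type.
Per group compute: COUNT(*), MIN(amount).
HAVING: drop groups with fewer than 2 rows.
  debit: ids {1, 2, 8, 9, 13} → COUNT(*)=5, MIN(amount)=-92
  fee: ids {4, 7, 10, 12} → COUNT(*)=4, MIN(amount)=-45
  transfer: ids {3, 5, 6, 11} → COUNT(*)=4, MIN(amount)=-9

debit | 5 | -92 ; fee | 4 | -45 ; transfer | 4 | -9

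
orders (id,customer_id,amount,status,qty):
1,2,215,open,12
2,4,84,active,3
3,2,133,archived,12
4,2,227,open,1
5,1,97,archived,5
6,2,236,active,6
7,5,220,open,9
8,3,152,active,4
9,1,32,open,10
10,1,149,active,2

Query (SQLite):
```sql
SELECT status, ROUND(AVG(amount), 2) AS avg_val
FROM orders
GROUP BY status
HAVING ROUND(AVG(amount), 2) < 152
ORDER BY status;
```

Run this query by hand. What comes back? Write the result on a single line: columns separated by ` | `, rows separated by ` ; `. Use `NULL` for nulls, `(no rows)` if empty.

Partition orders by status; compute ROUND(AVG(amount), 2) within each group.
HAVING: keep groups where ROUND(AVG(amount), 2) < 152.
  active: ids {2, 6, 8, 10} → ROUND(AVG(amount), 2)=155.25
  archived: ids {3, 5} → ROUND(AVG(amount), 2)=115
  open: ids {1, 4, 7, 9} → ROUND(AVG(amount), 2)=173.5

archived | 115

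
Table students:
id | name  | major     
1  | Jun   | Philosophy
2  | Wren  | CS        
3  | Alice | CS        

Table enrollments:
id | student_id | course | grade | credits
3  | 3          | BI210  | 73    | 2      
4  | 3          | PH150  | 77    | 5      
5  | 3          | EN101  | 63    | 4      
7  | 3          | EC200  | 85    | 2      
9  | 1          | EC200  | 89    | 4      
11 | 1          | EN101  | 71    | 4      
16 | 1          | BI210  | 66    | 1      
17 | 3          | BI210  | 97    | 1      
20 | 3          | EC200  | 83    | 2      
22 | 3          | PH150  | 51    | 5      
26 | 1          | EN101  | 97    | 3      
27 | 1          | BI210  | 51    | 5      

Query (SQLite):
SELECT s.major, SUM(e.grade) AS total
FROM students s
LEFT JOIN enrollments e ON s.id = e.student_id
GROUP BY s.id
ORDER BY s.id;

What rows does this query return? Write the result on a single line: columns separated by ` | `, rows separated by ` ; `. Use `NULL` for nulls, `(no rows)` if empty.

LEFT JOIN keeps every students row; unmatched ones get NULL for enrollments columns.
Group by students.id and compute SUM(e.grade). SUM over an all-NULL group is NULL.
  1: ids {9, 11, 16, 26, 27} → SUM(e.grade)=374
  2: ids {—} → SUM(e.grade)=NULL
  3: ids {3, 4, 5, 7, 17, 20, 22} → SUM(e.grade)=529

Philosophy | 374 ; CS | NULL ; CS | 529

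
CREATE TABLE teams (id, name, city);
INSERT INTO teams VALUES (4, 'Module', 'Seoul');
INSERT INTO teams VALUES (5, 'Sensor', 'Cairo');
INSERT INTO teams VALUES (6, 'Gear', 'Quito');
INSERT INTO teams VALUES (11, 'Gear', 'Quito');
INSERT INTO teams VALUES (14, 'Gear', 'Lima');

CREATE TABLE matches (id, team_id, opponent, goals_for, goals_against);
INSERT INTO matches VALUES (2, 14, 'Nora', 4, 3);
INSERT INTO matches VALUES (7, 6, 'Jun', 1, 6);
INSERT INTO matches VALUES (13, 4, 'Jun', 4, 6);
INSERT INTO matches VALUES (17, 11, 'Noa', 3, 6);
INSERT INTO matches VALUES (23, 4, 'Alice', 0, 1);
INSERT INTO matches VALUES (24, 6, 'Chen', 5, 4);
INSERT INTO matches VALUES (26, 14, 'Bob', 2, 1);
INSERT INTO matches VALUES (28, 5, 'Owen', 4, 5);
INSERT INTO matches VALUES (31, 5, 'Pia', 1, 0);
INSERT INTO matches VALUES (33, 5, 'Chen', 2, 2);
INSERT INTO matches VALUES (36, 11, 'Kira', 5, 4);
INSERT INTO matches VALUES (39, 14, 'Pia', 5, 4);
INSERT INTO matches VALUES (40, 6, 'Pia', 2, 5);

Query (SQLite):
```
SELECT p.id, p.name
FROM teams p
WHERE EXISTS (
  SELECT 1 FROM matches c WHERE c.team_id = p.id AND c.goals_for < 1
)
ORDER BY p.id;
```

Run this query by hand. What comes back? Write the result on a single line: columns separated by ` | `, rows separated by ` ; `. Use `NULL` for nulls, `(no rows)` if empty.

4 | Module

For each teams row, check whether any matches with matching team_id has goals_for < 1.
Keep rows where that is true.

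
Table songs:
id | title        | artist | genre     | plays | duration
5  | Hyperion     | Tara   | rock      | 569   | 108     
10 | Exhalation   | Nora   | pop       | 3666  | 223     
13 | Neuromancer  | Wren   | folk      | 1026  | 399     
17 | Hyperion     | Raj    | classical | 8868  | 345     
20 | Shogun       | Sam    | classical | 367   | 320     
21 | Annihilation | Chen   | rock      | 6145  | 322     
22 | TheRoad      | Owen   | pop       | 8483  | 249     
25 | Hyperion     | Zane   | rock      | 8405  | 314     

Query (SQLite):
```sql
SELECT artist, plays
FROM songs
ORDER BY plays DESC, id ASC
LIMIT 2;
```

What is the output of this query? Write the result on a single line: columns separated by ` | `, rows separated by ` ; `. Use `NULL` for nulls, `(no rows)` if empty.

Sort by plays desc, tiebreak id asc: (8868, id=17), (8483, id=22), (8405, id=25), (6145, id=21), (3666, id=10) …. Take first 2.

Raj | 8868 ; Owen | 8483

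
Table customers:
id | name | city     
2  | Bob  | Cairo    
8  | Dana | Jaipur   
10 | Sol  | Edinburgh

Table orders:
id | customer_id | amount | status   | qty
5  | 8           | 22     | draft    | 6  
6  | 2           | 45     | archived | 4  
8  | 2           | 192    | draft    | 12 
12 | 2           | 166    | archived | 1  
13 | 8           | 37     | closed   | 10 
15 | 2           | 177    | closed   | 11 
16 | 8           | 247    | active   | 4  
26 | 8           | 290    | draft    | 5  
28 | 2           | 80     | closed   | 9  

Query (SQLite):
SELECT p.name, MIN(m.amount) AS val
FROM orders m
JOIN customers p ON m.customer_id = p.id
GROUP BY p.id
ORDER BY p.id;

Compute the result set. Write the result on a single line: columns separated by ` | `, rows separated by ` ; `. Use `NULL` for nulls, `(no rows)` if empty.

Bob | 45 ; Dana | 22

Join each orders row to its customers via customer_id.
Group joined rows by customers.id; compute MIN(m.amount) per group.
  2: ids {6, 8, 12, 15, 28} → MIN(m.amount)=45
  8: ids {5, 13, 16, 26} → MIN(m.amount)=22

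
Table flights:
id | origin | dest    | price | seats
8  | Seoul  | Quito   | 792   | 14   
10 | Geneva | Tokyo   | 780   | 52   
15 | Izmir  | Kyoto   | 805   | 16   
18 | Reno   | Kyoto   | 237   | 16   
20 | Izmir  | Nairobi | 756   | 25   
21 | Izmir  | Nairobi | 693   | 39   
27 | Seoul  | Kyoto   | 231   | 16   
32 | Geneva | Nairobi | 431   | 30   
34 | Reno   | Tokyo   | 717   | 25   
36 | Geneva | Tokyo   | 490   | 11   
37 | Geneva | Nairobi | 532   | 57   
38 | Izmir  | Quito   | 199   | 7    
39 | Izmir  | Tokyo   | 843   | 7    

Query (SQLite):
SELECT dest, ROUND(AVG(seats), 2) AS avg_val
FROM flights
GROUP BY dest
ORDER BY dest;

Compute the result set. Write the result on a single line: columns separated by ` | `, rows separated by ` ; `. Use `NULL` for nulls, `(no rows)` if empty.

Kyoto | 16 ; Nairobi | 37.75 ; Quito | 10.5 ; Tokyo | 23.75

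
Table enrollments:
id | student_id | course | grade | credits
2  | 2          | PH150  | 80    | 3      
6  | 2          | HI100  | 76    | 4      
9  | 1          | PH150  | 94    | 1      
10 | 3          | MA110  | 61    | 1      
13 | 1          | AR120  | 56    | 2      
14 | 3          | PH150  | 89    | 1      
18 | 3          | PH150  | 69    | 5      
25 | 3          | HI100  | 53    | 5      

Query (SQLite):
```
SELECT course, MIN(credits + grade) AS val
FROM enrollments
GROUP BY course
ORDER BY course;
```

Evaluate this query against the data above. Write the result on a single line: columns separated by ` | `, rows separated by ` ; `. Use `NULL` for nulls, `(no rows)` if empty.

AR120 | 58 ; HI100 | 58 ; MA110 | 62 ; PH150 | 74

For each row compute credits + grade.
Group by course; take MIN of the expression per group.
  AR120: ids {13} → MIN(credits + grade)=58
  HI100: ids {6, 25} → MIN(credits + grade)=58
  MA110: ids {10} → MIN(credits + grade)=62
  PH150: ids {2, 9, 14, 18} → MIN(credits + grade)=74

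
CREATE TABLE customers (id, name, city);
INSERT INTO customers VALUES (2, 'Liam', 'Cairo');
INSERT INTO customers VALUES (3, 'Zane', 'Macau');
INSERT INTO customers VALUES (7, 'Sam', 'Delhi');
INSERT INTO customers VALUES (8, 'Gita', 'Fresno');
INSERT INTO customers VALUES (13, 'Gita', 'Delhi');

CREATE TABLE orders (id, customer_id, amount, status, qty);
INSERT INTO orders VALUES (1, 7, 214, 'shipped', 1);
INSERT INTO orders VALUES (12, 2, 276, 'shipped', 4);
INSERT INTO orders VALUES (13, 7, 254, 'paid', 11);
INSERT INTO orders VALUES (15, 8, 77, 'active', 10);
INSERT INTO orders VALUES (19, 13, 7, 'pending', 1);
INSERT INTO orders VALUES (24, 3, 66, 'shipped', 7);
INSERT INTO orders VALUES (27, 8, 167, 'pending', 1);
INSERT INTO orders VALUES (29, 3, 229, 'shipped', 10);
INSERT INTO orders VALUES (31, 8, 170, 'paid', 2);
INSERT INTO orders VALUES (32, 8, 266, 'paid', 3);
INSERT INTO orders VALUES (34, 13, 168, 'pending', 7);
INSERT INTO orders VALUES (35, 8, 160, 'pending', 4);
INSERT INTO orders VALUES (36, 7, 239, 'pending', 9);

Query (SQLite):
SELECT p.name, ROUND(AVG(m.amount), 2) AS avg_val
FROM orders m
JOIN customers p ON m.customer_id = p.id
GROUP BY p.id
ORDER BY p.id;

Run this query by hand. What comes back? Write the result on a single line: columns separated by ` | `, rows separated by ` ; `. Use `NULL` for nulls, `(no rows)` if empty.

Liam | 276 ; Zane | 147.5 ; Sam | 235.67 ; Gita | 168 ; Gita | 87.5

Join each orders row to its customers via customer_id.
Group joined rows by customers.id; compute ROUND(AVG(m.amount), 2) per group.
  2: ids {12} → ROUND(AVG(m.amount), 2)=276
  3: ids {24, 29} → ROUND(AVG(m.amount), 2)=147.5
  7: ids {1, 13, 36} → ROUND(AVG(m.amount), 2)=235.67
  8: ids {15, 27, 31, 32, 35} → ROUND(AVG(m.amount), 2)=168
  13: ids {19, 34} → ROUND(AVG(m.amount), 2)=87.5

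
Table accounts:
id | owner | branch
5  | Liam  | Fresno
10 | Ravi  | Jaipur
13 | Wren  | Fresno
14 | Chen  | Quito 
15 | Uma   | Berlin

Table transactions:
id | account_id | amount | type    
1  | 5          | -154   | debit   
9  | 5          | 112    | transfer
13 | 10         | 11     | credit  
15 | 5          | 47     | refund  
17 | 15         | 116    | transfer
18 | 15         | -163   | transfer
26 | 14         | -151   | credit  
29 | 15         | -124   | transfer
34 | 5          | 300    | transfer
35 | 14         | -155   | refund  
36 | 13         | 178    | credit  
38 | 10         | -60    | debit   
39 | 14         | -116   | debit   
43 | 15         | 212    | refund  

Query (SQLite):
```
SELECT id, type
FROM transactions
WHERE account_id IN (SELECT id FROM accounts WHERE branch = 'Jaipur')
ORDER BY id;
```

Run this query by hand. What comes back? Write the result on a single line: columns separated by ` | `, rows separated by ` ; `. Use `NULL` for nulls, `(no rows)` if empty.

Inner query: accounts.id where branch = 'Jaipur'.
Outer: keep transactions rows whose account_id is in that set.
Inner query → {10}

13 | credit ; 38 | debit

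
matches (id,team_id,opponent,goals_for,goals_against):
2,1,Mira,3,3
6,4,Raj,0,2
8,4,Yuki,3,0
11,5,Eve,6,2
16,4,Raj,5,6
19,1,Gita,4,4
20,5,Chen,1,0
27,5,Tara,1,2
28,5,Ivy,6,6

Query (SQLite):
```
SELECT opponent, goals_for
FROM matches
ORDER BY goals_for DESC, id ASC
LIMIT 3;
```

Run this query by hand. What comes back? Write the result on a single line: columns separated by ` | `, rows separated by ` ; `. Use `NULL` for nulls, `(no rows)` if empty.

Eve | 6 ; Ivy | 6 ; Raj | 5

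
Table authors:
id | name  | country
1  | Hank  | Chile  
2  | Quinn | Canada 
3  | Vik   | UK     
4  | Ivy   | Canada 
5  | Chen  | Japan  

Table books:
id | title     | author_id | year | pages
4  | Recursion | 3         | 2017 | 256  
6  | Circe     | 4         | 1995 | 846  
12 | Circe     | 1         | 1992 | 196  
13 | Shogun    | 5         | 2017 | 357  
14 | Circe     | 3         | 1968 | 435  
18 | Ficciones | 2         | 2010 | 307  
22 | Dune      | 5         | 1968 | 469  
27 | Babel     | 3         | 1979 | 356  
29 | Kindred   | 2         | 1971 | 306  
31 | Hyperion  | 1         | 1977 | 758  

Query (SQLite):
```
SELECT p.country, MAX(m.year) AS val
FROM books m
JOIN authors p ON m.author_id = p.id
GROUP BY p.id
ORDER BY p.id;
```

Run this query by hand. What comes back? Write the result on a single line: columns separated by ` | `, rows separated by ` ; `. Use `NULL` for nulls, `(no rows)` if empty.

Join each books row to its authors via author_id.
Group joined rows by authors.id; compute MAX(m.year) per group.
  1: ids {12, 31} → MAX(m.year)=1992
  2: ids {18, 29} → MAX(m.year)=2010
  3: ids {4, 14, 27} → MAX(m.year)=2017
  4: ids {6} → MAX(m.year)=1995
  5: ids {13, 22} → MAX(m.year)=2017

Chile | 1992 ; Canada | 2010 ; UK | 2017 ; Canada | 1995 ; Japan | 2017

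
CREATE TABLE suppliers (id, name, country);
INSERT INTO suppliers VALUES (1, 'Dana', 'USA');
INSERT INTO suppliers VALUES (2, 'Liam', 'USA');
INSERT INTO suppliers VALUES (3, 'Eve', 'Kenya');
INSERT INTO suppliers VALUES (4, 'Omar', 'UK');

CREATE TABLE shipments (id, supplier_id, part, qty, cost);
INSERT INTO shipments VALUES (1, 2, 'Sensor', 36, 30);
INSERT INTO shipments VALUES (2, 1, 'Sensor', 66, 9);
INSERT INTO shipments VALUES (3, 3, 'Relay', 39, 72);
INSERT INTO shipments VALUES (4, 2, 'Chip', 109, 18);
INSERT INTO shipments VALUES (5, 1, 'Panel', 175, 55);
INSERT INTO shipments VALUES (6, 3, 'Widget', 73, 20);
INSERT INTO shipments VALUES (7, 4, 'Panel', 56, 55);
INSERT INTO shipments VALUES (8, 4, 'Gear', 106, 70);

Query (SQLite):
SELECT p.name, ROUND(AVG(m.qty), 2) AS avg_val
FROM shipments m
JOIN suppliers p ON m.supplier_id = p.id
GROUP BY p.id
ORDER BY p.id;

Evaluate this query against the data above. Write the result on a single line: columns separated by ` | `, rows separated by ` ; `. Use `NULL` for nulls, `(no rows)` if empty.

Dana | 120.5 ; Liam | 72.5 ; Eve | 56 ; Omar | 81

Join each shipments row to its suppliers via supplier_id.
Group joined rows by suppliers.id; compute ROUND(AVG(m.qty), 2) per group.
  1: ids {2, 5} → ROUND(AVG(m.qty), 2)=120.5
  2: ids {1, 4} → ROUND(AVG(m.qty), 2)=72.5
  3: ids {3, 6} → ROUND(AVG(m.qty), 2)=56
  4: ids {7, 8} → ROUND(AVG(m.qty), 2)=81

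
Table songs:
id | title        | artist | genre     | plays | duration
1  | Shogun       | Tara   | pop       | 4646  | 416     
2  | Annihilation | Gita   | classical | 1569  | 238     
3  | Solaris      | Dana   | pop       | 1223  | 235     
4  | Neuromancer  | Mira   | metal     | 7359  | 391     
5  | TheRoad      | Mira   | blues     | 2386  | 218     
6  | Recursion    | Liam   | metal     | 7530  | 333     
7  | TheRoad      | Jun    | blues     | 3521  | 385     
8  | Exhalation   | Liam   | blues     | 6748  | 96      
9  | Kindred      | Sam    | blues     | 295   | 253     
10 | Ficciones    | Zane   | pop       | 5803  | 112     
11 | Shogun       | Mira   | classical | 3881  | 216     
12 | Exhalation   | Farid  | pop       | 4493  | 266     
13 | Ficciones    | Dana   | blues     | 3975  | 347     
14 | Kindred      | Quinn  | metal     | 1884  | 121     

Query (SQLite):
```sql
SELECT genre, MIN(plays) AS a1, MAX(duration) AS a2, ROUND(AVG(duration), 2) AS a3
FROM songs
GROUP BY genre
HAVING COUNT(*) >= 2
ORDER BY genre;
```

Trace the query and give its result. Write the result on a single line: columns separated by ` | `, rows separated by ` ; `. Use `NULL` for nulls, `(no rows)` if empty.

blues | 295 | 385 | 259.8 ; classical | 1569 | 238 | 227 ; metal | 1884 | 391 | 281.67 ; pop | 1223 | 416 | 257.25

Group songs by genre.
Per group compute: MIN(plays), MAX(duration), ROUND(AVG(duration), 2).
HAVING: drop groups with fewer than 2 rows.
  blues: ids {5, 7, 8, 9, 13} → MIN(plays)=295, MAX(duration)=385, ROUND(AVG(duration), 2)=259.8
  classical: ids {2, 11} → MIN(plays)=1569, MAX(duration)=238, ROUND(AVG(duration), 2)=227
  metal: ids {4, 6, 14} → MIN(plays)=1884, MAX(duration)=391, ROUND(AVG(duration), 2)=281.67
  pop: ids {1, 3, 10, 12} → MIN(plays)=1223, MAX(duration)=416, ROUND(AVG(duration), 2)=257.25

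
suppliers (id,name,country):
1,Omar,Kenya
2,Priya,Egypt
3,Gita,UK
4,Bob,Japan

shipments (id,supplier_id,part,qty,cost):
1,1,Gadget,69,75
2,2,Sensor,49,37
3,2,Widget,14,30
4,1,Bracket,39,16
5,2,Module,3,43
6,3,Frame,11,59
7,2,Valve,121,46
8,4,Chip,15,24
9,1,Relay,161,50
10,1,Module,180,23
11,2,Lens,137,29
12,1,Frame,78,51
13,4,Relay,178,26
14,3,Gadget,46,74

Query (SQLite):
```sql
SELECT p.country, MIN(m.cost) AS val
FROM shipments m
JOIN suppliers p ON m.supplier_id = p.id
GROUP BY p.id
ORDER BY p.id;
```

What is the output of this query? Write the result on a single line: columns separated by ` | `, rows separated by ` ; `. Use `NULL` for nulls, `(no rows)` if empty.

Join each shipments row to its suppliers via supplier_id.
Group joined rows by suppliers.id; compute MIN(m.cost) per group.
  1: ids {1, 4, 9, 10, 12} → MIN(m.cost)=16
  2: ids {2, 3, 5, 7, 11} → MIN(m.cost)=29
  3: ids {6, 14} → MIN(m.cost)=59
  4: ids {8, 13} → MIN(m.cost)=24

Kenya | 16 ; Egypt | 29 ; UK | 59 ; Japan | 24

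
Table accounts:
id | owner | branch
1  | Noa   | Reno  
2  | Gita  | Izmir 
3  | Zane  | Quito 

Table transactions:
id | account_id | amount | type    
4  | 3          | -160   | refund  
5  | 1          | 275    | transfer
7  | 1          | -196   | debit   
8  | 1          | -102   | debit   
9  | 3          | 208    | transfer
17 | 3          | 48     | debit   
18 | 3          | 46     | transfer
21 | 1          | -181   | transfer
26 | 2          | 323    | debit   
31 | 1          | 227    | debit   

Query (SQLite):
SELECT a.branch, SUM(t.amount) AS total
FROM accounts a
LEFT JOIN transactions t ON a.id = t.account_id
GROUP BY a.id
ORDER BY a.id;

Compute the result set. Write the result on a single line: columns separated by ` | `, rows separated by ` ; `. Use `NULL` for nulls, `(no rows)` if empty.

LEFT JOIN keeps every accounts row; unmatched ones get NULL for transactions columns.
Group by accounts.id and compute SUM(t.amount). SUM over an all-NULL group is NULL.
  1: ids {5, 7, 8, 21, 31} → SUM(t.amount)=23
  2: ids {26} → SUM(t.amount)=323
  3: ids {4, 9, 17, 18} → SUM(t.amount)=142

Reno | 23 ; Izmir | 323 ; Quito | 142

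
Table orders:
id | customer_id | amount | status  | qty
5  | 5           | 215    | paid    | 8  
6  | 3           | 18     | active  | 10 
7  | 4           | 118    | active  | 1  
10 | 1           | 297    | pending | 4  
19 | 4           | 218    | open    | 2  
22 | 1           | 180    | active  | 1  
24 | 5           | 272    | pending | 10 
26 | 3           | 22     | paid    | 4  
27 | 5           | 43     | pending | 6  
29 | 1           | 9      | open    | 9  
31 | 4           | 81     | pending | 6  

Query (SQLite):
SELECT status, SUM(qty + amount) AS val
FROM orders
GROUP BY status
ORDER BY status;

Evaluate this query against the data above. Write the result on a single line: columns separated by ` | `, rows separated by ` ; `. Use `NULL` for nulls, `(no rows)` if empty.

active | 328 ; open | 238 ; paid | 249 ; pending | 719

For each row compute qty + amount.
Group by status; take SUM of the expression per group.
  active: ids {6, 7, 22} → SUM(qty + amount)=328
  open: ids {19, 29} → SUM(qty + amount)=238
  paid: ids {5, 26} → SUM(qty + amount)=249
  pending: ids {10, 24, 27, 31} → SUM(qty + amount)=719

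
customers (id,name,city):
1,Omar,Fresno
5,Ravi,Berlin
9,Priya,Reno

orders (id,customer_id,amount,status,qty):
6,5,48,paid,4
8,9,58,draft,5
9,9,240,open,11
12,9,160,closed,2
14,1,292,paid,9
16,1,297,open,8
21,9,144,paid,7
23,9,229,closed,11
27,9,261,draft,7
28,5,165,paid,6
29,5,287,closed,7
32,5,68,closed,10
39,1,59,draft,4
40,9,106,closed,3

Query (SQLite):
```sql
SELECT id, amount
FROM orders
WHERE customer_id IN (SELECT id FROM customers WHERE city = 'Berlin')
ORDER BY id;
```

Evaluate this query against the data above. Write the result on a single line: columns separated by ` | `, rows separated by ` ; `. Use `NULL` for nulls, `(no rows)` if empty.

Inner query: customers.id where city = 'Berlin'.
Outer: keep orders rows whose customer_id is in that set.
Inner query → {5}

6 | 48 ; 28 | 165 ; 29 | 287 ; 32 | 68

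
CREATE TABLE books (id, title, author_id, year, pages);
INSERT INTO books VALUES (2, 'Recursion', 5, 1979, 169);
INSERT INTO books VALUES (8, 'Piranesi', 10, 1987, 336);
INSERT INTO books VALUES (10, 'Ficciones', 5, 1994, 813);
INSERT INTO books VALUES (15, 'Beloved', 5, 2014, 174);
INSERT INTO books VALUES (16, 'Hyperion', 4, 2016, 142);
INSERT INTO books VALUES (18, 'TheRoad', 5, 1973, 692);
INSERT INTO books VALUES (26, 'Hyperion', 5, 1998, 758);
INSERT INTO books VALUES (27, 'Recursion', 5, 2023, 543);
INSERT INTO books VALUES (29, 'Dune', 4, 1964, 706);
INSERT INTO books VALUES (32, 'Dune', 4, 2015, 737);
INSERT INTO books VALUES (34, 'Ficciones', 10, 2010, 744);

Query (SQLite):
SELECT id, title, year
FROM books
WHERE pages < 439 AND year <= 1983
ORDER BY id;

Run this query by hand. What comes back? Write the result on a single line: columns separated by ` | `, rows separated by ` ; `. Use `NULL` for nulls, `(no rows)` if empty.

2 | Recursion | 1979

pages < 439: ids {2, 8, 15, 16}
year <= 1983: ids {2, 18, 29}
Combine with AND.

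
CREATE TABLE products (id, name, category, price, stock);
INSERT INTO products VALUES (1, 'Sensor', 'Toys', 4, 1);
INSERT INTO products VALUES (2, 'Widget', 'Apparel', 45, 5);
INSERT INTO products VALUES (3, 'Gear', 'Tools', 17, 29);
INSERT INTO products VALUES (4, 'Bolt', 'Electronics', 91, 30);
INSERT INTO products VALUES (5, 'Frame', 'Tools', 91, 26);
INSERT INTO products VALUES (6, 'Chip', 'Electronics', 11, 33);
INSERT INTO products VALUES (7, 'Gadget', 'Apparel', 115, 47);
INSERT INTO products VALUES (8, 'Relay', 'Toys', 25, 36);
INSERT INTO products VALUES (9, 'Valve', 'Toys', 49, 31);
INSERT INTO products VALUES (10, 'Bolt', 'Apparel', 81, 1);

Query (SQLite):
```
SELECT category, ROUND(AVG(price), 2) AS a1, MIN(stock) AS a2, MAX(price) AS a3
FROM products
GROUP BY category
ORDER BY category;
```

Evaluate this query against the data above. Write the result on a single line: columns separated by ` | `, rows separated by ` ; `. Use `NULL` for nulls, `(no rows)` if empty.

Apparel | 80.33 | 1 | 115 ; Electronics | 51 | 30 | 91 ; Tools | 54 | 26 | 91 ; Toys | 26 | 1 | 49

Group products by category.
Per group compute: ROUND(AVG(price), 2), MIN(stock), MAX(price).
  Apparel: ids {2, 7, 10} → ROUND(AVG(price), 2)=80.33, MIN(stock)=1, MAX(price)=115
  Electronics: ids {4, 6} → ROUND(AVG(price), 2)=51, MIN(stock)=30, MAX(price)=91
  Tools: ids {3, 5} → ROUND(AVG(price), 2)=54, MIN(stock)=26, MAX(price)=91
  Toys: ids {1, 8, 9} → ROUND(AVG(price), 2)=26, MIN(stock)=1, MAX(price)=49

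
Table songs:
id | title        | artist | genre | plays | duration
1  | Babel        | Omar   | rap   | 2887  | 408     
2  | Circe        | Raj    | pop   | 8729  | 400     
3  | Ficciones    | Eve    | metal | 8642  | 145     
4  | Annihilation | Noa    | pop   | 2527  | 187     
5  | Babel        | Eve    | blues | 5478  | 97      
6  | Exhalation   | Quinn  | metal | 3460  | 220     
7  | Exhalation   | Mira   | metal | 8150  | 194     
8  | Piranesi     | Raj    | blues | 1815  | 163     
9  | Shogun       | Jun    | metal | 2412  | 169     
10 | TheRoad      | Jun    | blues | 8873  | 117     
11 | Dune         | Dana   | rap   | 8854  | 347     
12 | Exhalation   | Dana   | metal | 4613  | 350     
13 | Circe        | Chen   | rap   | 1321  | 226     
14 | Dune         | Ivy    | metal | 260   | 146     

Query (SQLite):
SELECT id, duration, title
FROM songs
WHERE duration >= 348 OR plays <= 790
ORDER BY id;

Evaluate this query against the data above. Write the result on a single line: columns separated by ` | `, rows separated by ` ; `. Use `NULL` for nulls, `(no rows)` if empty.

1 | 408 | Babel ; 2 | 400 | Circe ; 12 | 350 | Exhalation ; 14 | 146 | Dune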